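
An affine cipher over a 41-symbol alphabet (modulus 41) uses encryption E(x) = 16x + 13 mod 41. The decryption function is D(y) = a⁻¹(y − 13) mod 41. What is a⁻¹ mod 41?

18

Run Euclid on (41, 16):
41 = 2*16 + 9
16 = 1*9 + 7
9 = 1*7 + 2
7 = 3*2 + 1
2 = 2*1 + 0
Since gcd(16, 41) = 1, back-substitute to write 1 as a combination:
1 = 7 − 3·2
1 = −3·9 + 4·7
1 = 4·16 − 7·9
1 = −7·41 + 18·16
So 16·18 ≡ 1 (mod 41).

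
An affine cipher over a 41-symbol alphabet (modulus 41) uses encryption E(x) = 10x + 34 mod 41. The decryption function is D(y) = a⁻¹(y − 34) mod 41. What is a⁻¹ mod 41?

37

gcd(41, 10) by repeated division:
41 = 4×10 + 1
10 = 10×1 + 0
Since gcd(10, 41) = 1, back-substitute to write 1 as a combination:
1 = 41 − 4·10
Thus 10·(-4) ≡ 1 (mod 41); reducing, -4 mod 41 = 37.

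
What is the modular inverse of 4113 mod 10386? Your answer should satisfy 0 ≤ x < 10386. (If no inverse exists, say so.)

no inverse exists

Euclidean algorithm on 10386, 4113:
10386 = 2×4113 + 2160
4113 = 1×2160 + 1953
2160 = 1×1953 + 207
1953 = 9×207 + 90
207 = 2×90 + 27
90 = 3×27 + 9
27 = 3×9 + 0
The gcd is 9, not 1, hence no inverse exists.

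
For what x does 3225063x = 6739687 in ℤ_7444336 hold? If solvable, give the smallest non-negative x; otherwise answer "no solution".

3746145

First find gcd(3225063, 7444336):
7444336 = 2×3225063 + 994210
3225063 = 3×994210 + 242433
994210 = 4×242433 + 24478
242433 = 9×24478 + 22131
24478 = 1×22131 + 2347
22131 = 9×2347 + 1008
2347 = 2×1008 + 331
1008 = 3×331 + 15
331 = 22×15 + 1
15 = 15×1 + 0
gcd = 1, so a unique solution mod 7444336 exists.
Back-substitute for the Bézout coefficients:
1 = 331 − 22·15
1 = −22·1008 + 67·331
1 = 67·2347 − 156·1008
1 = −156·22131 + 1471·2347
1 = 1471·24478 − 1627·22131
1 = −1627·242433 + 16114·24478
1 = 16114·994210 − 66083·242433
1 = −66083·3225063 + 214363·994210
1 = 214363·7444336 − 494809·3225063
So 3225063·(-494809) ≡ 1 (mod 7444336), giving 3225063⁻¹ ≡ 6949527.
x ≡ 3225063⁻¹·6739687 ≡ 6949527·6739687 ≡ 3746145 (mod 7444336).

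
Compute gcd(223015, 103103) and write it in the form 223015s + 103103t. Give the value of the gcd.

Repeated division:
223015 = 2·103103 + 16809
103103 = 6·16809 + 2249
16809 = 7·2249 + 1066
2249 = 2·1066 + 117
1066 = 9·117 + 13
117 = 9·13 + 0
gcd(223015, 103103) = 13.
Working backward:
13 = 1066 − 9·117
13 = −9·2249 + 19·1066
13 = 19·16809 − 142·2249
13 = −142·103103 + 871·16809
13 = 871·223015 − 1884·103103
So 13 = (871)·223015 + (-1884)·103103.

13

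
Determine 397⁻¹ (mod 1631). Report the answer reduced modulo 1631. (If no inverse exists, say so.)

Apply the Euclidean algorithm to 1631 and 397:
1631 = 4*397 + 43
397 = 9*43 + 10
43 = 4*10 + 3
10 = 3*3 + 1
3 = 3*1 + 0
gcd = 1, so the inverse exists. Back-substitute:
1 = 10 − 3·3
1 = −3·43 + 13·10
1 = 13·397 − 120·43
1 = −120·1631 + 493·397
So 397·493 ≡ 1 (mod 1631).

493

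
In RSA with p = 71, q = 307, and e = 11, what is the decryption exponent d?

φ(n) = (p−1)(q−1) = 70·306 = 21420.
Need d with 11·d ≡ 1 (mod 21420). Apply the extended Euclidean algorithm:
21420 = 1947*11 + 3
11 = 3*3 + 2
3 = 1*2 + 1
2 = 2*1 + 0
Back-substitute:
1 = 3 − 2
1 = −11 + 4·3
1 = 4·21420 − 7789·11
So 11·(-7789) ≡ 1 (mod 21420), hence d ≡ -7789 ≡ 13631 (mod 21420).

13631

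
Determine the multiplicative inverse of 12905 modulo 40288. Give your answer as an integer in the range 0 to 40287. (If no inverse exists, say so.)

39033

Extended Euclidean algorithm:
40288 = 3×12905 + 1573
12905 = 8×1573 + 321
1573 = 4×321 + 289
321 = 1×289 + 32
289 = 9×32 + 1
32 = 32×1 + 0
Since gcd(12905, 40288) = 1, back-substitute to write 1 as a combination:
1 = 289 − 9·32
1 = −9·321 + 10·289
1 = 10·1573 − 49·321
1 = −49·12905 + 402·1573
1 = 402·40288 − 1255·12905
Hence 12905⁻¹ ≡ -1255 ≡ 39033 (mod 40288).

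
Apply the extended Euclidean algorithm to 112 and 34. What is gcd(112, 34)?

Repeated division:
112 = 3·34 + 10
34 = 3·10 + 4
10 = 2·4 + 2
4 = 2·2 + 0
gcd(112, 34) = 2.
Express as a combination:
2 = 10 − 2·4
2 = −2·34 + 7·10
2 = 7·112 − 23·34
So 2 = (7)·112 + (-23)·34.

2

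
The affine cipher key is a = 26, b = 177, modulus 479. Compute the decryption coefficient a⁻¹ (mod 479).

Run Euclid on (479, 26):
479 = 18·26 + 11
26 = 2·11 + 4
11 = 2·4 + 3
4 = 1·3 + 1
3 = 3·1 + 0
gcd = 1, so the inverse exists. Back-substitute:
1 = 4 − 3
1 = −11 + 3·4
1 = 3·26 − 7·11
1 = −7·479 + 129·26
So 26·129 ≡ 1 (mod 479).

129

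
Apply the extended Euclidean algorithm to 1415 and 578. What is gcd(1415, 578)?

1

Repeated division:
1415 = 2×578 + 259
578 = 2×259 + 60
259 = 4×60 + 19
60 = 3×19 + 3
19 = 6×3 + 1
3 = 3×1 + 0
gcd(1415, 578) = 1.
Back-substituting:
1 = 19 − 6·3
1 = −6·60 + 19·19
1 = 19·259 − 82·60
1 = −82·578 + 183·259
1 = 183·1415 − 448·578
So 1 = (183)·1415 + (-448)·578.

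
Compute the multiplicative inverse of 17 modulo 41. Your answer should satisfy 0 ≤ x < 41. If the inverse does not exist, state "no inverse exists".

Run Euclid on (41, 17):
41 = 2×17 + 7
17 = 2×7 + 3
7 = 2×3 + 1
3 = 3×1 + 0
gcd = 1, so the inverse exists. Back-substitute:
1 = 7 − 2·3
1 = −2·17 + 5·7
1 = 5·41 − 12·17
Thus 17·(-12) ≡ 1 (mod 41); reducing, -12 mod 41 = 29.

29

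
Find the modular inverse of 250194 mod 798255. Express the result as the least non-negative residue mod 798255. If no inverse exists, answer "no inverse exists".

Euclidean algorithm on 798255, 250194:
798255 = 3*250194 + 47673
250194 = 5*47673 + 11829
47673 = 4*11829 + 357
11829 = 33*357 + 48
357 = 7*48 + 21
48 = 2*21 + 6
21 = 3*6 + 3
6 = 2*3 + 0
Since gcd = 3 > 1, 250194 is not a unit mod 798255.

no inverse exists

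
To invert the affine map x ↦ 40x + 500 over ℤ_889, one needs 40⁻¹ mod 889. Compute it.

689

gcd(889, 40) by repeated division:
889 = 22*40 + 9
40 = 4*9 + 4
9 = 2*4 + 1
4 = 4*1 + 0
Since gcd(40, 889) = 1, back-substitute to write 1 as a combination:
1 = 9 − 2·4
1 = −2·40 + 9·9
1 = 9·889 − 200·40
Thus 40·(-200) ≡ 1 (mod 889); reducing, -200 mod 889 = 689.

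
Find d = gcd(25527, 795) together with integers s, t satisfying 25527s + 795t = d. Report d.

3

Euclidean algorithm:
25527 = 32×795 + 87
795 = 9×87 + 12
87 = 7×12 + 3
12 = 4×3 + 0
gcd(25527, 795) = 3.
Back-substituting:
3 = 87 − 7·12
3 = −7·795 + 64·87
3 = 64·25527 − 2055·795
So 3 = (64)·25527 + (-2055)·795.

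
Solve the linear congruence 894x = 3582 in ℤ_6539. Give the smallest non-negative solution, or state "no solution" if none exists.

5007

First find gcd(894, 6539):
6539 = 7·894 + 281
894 = 3·281 + 51
281 = 5·51 + 26
51 = 1·26 + 25
26 = 1·25 + 1
25 = 25·1 + 0
gcd = 1, so a unique solution mod 6539 exists.
Back-substitute for the Bézout coefficients:
1 = 26 − 25
1 = −51 + 2·26
1 = 2·281 − 11·51
1 = −11·894 + 35·281
1 = 35·6539 − 256·894
So 894·(-256) ≡ 1 (mod 6539), giving 894⁻¹ ≡ 6283.
x ≡ 894⁻¹·3582 ≡ 6283·3582 ≡ 5007 (mod 6539).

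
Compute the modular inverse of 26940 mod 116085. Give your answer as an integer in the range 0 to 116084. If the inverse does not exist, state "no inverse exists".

no inverse exists

Compute gcd(26940, 116085):
116085 = 4×26940 + 8325
26940 = 3×8325 + 1965
8325 = 4×1965 + 465
1965 = 4×465 + 105
465 = 4×105 + 45
105 = 2×45 + 15
45 = 3×15 + 0
Since gcd = 15 > 1, 26940 is not a unit mod 116085.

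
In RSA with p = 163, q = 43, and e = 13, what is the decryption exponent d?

2617

φ(n) = (p−1)(q−1) = 162·42 = 6804.
Need d with 13·d ≡ 1 (mod 6804). Apply the extended Euclidean algorithm:
6804 = 523·13 + 5
13 = 2·5 + 3
5 = 1·3 + 2
3 = 1·2 + 1
2 = 2·1 + 0
Back-substitute:
1 = 3 − 2
1 = −5 + 2·3
1 = 2·13 − 5·5
1 = −5·6804 + 2617·13
So 13·2617 ≡ 1 (mod 6804), hence d = 2617.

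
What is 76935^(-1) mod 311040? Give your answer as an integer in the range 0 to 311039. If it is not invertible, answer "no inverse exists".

no inverse exists

Compute gcd(76935, 311040):
311040 = 4*76935 + 3300
76935 = 23*3300 + 1035
3300 = 3*1035 + 195
1035 = 5*195 + 60
195 = 3*60 + 15
60 = 4*15 + 0
The gcd is 15, not 1, hence no inverse exists.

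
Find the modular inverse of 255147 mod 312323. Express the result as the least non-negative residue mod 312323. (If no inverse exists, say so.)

Apply the Euclidean algorithm to 312323 and 255147:
312323 = 1*255147 + 57176
255147 = 4*57176 + 26443
57176 = 2*26443 + 4290
26443 = 6*4290 + 703
4290 = 6*703 + 72
703 = 9*72 + 55
72 = 1*55 + 17
55 = 3*17 + 4
17 = 4*4 + 1
4 = 4*1 + 0
Since gcd(255147, 312323) = 1, back-substitute to write 1 as a combination:
1 = 17 − 4·4
1 = −4·55 + 13·17
1 = 13·72 − 17·55
1 = −17·703 + 166·72
1 = 166·4290 − 1013·703
1 = −1013·26443 + 6244·4290
1 = 6244·57176 − 13501·26443
1 = −13501·255147 + 60248·57176
1 = 60248·312323 − 73749·255147
Thus 255147·(-73749) ≡ 1 (mod 312323); reducing, -73749 mod 312323 = 238574.

238574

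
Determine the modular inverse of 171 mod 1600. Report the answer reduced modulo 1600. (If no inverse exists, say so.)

Extended Euclidean algorithm:
1600 = 9×171 + 61
171 = 2×61 + 49
61 = 1×49 + 12
49 = 4×12 + 1
12 = 12×1 + 0
The gcd is 1. Working backward:
1 = 49 − 4·12
1 = −4·61 + 5·49
1 = 5·171 − 14·61
1 = −14·1600 + 131·171
So 171·131 ≡ 1 (mod 1600).

131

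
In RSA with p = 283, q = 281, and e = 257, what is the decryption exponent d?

60833

φ(n) = (p−1)(q−1) = 282·280 = 78960.
Need d with 257·d ≡ 1 (mod 78960). Apply the extended Euclidean algorithm:
78960 = 307·257 + 61
257 = 4·61 + 13
61 = 4·13 + 9
13 = 1·9 + 4
9 = 2·4 + 1
4 = 4·1 + 0
Back-substitute:
1 = 9 − 2·4
1 = −2·13 + 3·9
1 = 3·61 − 14·13
1 = −14·257 + 59·61
1 = 59·78960 − 18127·257
So 257·(-18127) ≡ 1 (mod 78960), hence d ≡ -18127 ≡ 60833 (mod 78960).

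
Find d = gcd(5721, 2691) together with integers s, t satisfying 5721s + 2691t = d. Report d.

Apply Euclid's algorithm to 5721 and 2691:
5721 = 2×2691 + 339
2691 = 7×339 + 318
339 = 1×318 + 21
318 = 15×21 + 3
21 = 7×3 + 0
gcd(5721, 2691) = 3.
Working backward:
3 = 318 − 15·21
3 = −15·339 + 16·318
3 = 16·2691 − 127·339
3 = −127·5721 + 270·2691
So 3 = (-127)·5721 + (270)·2691.

3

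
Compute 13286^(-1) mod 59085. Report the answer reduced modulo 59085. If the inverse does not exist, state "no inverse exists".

Compute gcd(13286, 59085):
59085 = 4·13286 + 5941
13286 = 2·5941 + 1404
5941 = 4·1404 + 325
1404 = 4·325 + 104
325 = 3·104 + 13
104 = 8·13 + 0
gcd(13286, 59085) = 13 ≠ 1, so 13286 has no multiplicative inverse modulo 59085.

no inverse exists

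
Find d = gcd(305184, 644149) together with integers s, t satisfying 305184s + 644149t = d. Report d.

11

Euclidean algorithm:
644149 = 2·305184 + 33781
305184 = 9·33781 + 1155
33781 = 29·1155 + 286
1155 = 4·286 + 11
286 = 26·11 + 0
gcd(305184, 644149) = 11.
Express as a combination:
11 = 1155 − 4·286
11 = −4·33781 + 117·1155
11 = 117·305184 − 1057·33781
11 = −1057·644149 + 2231·305184
So 11 = (-1057)·644149 + (2231)·305184.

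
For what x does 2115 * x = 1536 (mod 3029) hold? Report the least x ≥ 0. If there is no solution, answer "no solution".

First find gcd(2115, 3029):
3029 = 1·2115 + 914
2115 = 2·914 + 287
914 = 3·287 + 53
287 = 5·53 + 22
53 = 2·22 + 9
22 = 2·9 + 4
9 = 2·4 + 1
4 = 4·1 + 0
gcd = 1, so a unique solution mod 3029 exists.
Back-substitute for the Bézout coefficients:
1 = 9 − 2·4
1 = −2·22 + 5·9
1 = 5·53 − 12·22
1 = −12·287 + 65·53
1 = 65·914 − 207·287
1 = −207·2115 + 479·914
1 = 479·3029 − 686·2115
So 2115·(-686) ≡ 1 (mod 3029), giving 2115⁻¹ ≡ 2343.
x ≡ 2115⁻¹·1536 ≡ 2343·1536 ≡ 396 (mod 3029).

396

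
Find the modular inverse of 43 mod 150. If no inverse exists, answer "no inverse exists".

7

Run Euclid on (150, 43):
150 = 3·43 + 21
43 = 2·21 + 1
21 = 21·1 + 0
Since gcd(43, 150) = 1, back-substitute to write 1 as a combination:
1 = 43 − 2·21
1 = −2·150 + 7·43
So 43·7 ≡ 1 (mod 150).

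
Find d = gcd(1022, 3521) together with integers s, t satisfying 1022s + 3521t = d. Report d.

Euclidean algorithm:
3521 = 3*1022 + 455
1022 = 2*455 + 112
455 = 4*112 + 7
112 = 16*7 + 0
gcd(1022, 3521) = 7.
Working backward:
7 = 455 − 4·112
7 = −4·1022 + 9·455
7 = 9·3521 − 31·1022
So 7 = (9)·3521 + (-31)·1022.

7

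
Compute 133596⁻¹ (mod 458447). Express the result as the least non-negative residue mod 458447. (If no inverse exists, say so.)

Extended Euclidean algorithm:
458447 = 3·133596 + 57659
133596 = 2·57659 + 18278
57659 = 3·18278 + 2825
18278 = 6·2825 + 1328
2825 = 2·1328 + 169
1328 = 7·169 + 145
169 = 1·145 + 24
145 = 6·24 + 1
24 = 24·1 + 0
Since gcd(133596, 458447) = 1, back-substitute to write 1 as a combination:
1 = 145 − 6·24
1 = −6·169 + 7·145
1 = 7·1328 − 55·169
1 = −55·2825 + 117·1328
1 = 117·18278 − 757·2825
1 = −757·57659 + 2388·18278
1 = 2388·133596 − 5533·57659
1 = −5533·458447 + 18987·133596
So 133596·18987 ≡ 1 (mod 458447).

18987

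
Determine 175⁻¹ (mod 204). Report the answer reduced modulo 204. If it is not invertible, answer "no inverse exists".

Extended Euclidean algorithm:
204 = 1·175 + 29
175 = 6·29 + 1
29 = 29·1 + 0
gcd = 1, so the inverse exists. Back-substitute:
1 = 175 − 6·29
1 = −6·204 + 7·175
So 175·7 ≡ 1 (mod 204).

7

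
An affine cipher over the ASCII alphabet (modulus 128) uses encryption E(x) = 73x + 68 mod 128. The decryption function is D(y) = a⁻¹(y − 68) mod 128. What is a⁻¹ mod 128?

Run Euclid on (128, 73):
128 = 1·73 + 55
73 = 1·55 + 18
55 = 3·18 + 1
18 = 18·1 + 0
The gcd is 1. Working backward:
1 = 55 − 3·18
1 = −3·73 + 4·55
1 = 4·128 − 7·73
Thus 73·(-7) ≡ 1 (mod 128); reducing, -7 mod 128 = 121.

121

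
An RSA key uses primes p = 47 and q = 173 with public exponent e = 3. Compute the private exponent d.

φ(n) = (p−1)(q−1) = 46·172 = 7912.
Need d with 3·d ≡ 1 (mod 7912). Apply the extended Euclidean algorithm:
7912 = 2637*3 + 1
3 = 3*1 + 0
Back-substitute:
1 = 7912 − 2637·3
So 3·(-2637) ≡ 1 (mod 7912), hence d ≡ -2637 ≡ 5275 (mod 7912).

5275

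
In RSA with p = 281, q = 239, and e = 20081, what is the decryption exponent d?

φ(n) = (p−1)(q−1) = 280·238 = 66640.
Need d with 20081·d ≡ 1 (mod 66640). Apply the extended Euclidean algorithm:
66640 = 3*20081 + 6397
20081 = 3*6397 + 890
6397 = 7*890 + 167
890 = 5*167 + 55
167 = 3*55 + 2
55 = 27*2 + 1
2 = 2*1 + 0
Back-substitute:
1 = 55 − 27·2
1 = −27·167 + 82·55
1 = 82·890 − 437·167
1 = −437·6397 + 3141·890
1 = 3141·20081 − 9860·6397
1 = −9860·66640 + 32721·20081
So 20081·32721 ≡ 1 (mod 66640), hence d = 32721.

32721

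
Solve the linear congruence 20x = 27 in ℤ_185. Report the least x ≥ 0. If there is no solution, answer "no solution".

gcd(20, 185):
185 = 9·20 + 5
20 = 4·5 + 0
gcd = 5, but 5 ∤ 27, so the congruence has no solution.

no solution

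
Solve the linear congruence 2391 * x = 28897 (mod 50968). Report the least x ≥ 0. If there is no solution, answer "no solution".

First find gcd(2391, 50968):
50968 = 21·2391 + 757
2391 = 3·757 + 120
757 = 6·120 + 37
120 = 3·37 + 9
37 = 4·9 + 1
9 = 9·1 + 0
gcd = 1, so a unique solution mod 50968 exists.
Back-substitute for the Bézout coefficients:
1 = 37 − 4·9
1 = −4·120 + 13·37
1 = 13·757 − 82·120
1 = −82·2391 + 259·757
1 = 259·50968 − 5521·2391
So 2391·(-5521) ≡ 1 (mod 50968), giving 2391⁻¹ ≡ 45447.
x ≡ 2391⁻¹·28897 ≡ 45447·28897 ≡ 40471 (mod 50968).

40471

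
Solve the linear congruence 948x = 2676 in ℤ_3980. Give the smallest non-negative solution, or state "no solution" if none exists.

557

First find gcd(948, 3980):
3980 = 4*948 + 188
948 = 5*188 + 8
188 = 23*8 + 4
8 = 2*4 + 0
gcd = 4 and 4 | 2676, so solutions exist. Divide through by 4: 237x ≡ 669 (mod 995).
Now find 237⁻¹ mod 995:
995 = 4·237 + 47
237 = 5·47 + 2
47 = 23·2 + 1
2 = 2·1 + 0
Back-substitute:
1 = 47 − 23·2
1 = −23·237 + 116·47
1 = 116·995 − 487·237
So 237·(-487) ≡ 1 (mod 995), i.e. 237⁻¹ ≡ 508.
Then x ≡ 508·669 ≡ 557 (mod 995); the smallest non-negative solution is x = 557.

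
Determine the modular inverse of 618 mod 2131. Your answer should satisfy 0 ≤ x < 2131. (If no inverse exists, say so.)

100

gcd(2131, 618) by repeated division:
2131 = 3×618 + 277
618 = 2×277 + 64
277 = 4×64 + 21
64 = 3×21 + 1
21 = 21×1 + 0
The gcd is 1. Working backward:
1 = 64 − 3·21
1 = −3·277 + 13·64
1 = 13·618 − 29·277
1 = −29·2131 + 100·618
So 618·100 ≡ 1 (mod 2131).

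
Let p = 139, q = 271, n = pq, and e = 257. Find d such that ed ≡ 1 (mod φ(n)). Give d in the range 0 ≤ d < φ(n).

14933

φ(n) = (p−1)(q−1) = 138·270 = 37260.
Need d with 257·d ≡ 1 (mod 37260). Apply the extended Euclidean algorithm:
37260 = 144·257 + 252
257 = 1·252 + 5
252 = 50·5 + 2
5 = 2·2 + 1
2 = 2·1 + 0
Back-substitute:
1 = 5 − 2·2
1 = −2·252 + 101·5
1 = 101·257 − 103·252
1 = −103·37260 + 14933·257
So 257·14933 ≡ 1 (mod 37260), hence d = 14933.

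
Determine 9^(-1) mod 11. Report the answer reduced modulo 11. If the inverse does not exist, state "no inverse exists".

Apply the Euclidean algorithm to 11 and 9:
11 = 1·9 + 2
9 = 4·2 + 1
2 = 2·1 + 0
Since gcd(9, 11) = 1, back-substitute to write 1 as a combination:
1 = 9 − 4·2
1 = −4·11 + 5·9
So 9·5 ≡ 1 (mod 11).

5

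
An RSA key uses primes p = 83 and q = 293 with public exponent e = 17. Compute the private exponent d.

φ(n) = (p−1)(q−1) = 82·292 = 23944.
Need d with 17·d ≡ 1 (mod 23944). Apply the extended Euclidean algorithm:
23944 = 1408·17 + 8
17 = 2·8 + 1
8 = 8·1 + 0
Back-substitute:
1 = 17 − 2·8
1 = −2·23944 + 2817·17
So 17·2817 ≡ 1 (mod 23944), hence d = 2817.

2817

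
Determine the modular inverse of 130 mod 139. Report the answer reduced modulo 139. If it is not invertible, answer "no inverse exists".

108

gcd(139, 130) by repeated division:
139 = 1×130 + 9
130 = 14×9 + 4
9 = 2×4 + 1
4 = 4×1 + 0
Since gcd(130, 139) = 1, back-substitute to write 1 as a combination:
1 = 9 − 2·4
1 = −2·130 + 29·9
1 = 29·139 − 31·130
Thus 130·(-31) ≡ 1 (mod 139); reducing, -31 mod 139 = 108.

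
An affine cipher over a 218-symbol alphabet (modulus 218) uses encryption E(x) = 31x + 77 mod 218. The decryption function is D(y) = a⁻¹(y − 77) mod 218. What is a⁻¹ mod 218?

211

Apply the Euclidean algorithm to 218 and 31:
218 = 7*31 + 1
31 = 31*1 + 0
gcd = 1, so the inverse exists. Back-substitute:
1 = 218 − 7·31
Thus 31·(-7) ≡ 1 (mod 218); reducing, -7 mod 218 = 211.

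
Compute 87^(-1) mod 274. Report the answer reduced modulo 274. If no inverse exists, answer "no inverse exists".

63

Extended Euclidean algorithm:
274 = 3·87 + 13
87 = 6·13 + 9
13 = 1·9 + 4
9 = 2·4 + 1
4 = 4·1 + 0
gcd = 1, so the inverse exists. Back-substitute:
1 = 9 − 2·4
1 = −2·13 + 3·9
1 = 3·87 − 20·13
1 = −20·274 + 63·87
So 87·63 ≡ 1 (mod 274).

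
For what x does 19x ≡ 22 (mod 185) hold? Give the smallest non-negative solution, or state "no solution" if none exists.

118

First find gcd(19, 185):
185 = 9·19 + 14
19 = 1·14 + 5
14 = 2·5 + 4
5 = 1·4 + 1
4 = 4·1 + 0
gcd = 1, so a unique solution mod 185 exists.
Back-substitute for the Bézout coefficients:
1 = 5 − 4
1 = −14 + 3·5
1 = 3·19 − 4·14
1 = −4·185 + 39·19
So 19·(39) ≡ 1 (mod 185), giving 19⁻¹ ≡ 39.
x ≡ 19⁻¹·22 ≡ 39·22 ≡ 118 (mod 185).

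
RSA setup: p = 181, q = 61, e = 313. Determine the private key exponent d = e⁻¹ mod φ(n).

7177

φ(n) = (p−1)(q−1) = 180·60 = 10800.
Need d with 313·d ≡ 1 (mod 10800). Apply the extended Euclidean algorithm:
10800 = 34·313 + 158
313 = 1·158 + 155
158 = 1·155 + 3
155 = 51·3 + 2
3 = 1·2 + 1
2 = 2·1 + 0
Back-substitute:
1 = 3 − 2
1 = −155 + 52·3
1 = 52·158 − 53·155
1 = −53·313 + 105·158
1 = 105·10800 − 3623·313
So 313·(-3623) ≡ 1 (mod 10800), hence d ≡ -3623 ≡ 7177 (mod 10800).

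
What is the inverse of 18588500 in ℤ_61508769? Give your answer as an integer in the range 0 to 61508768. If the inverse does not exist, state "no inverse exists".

Euclidean algorithm on 61508769, 18588500:
61508769 = 3×18588500 + 5743269
18588500 = 3×5743269 + 1358693
5743269 = 4×1358693 + 308497
1358693 = 4×308497 + 124705
308497 = 2×124705 + 59087
124705 = 2×59087 + 6531
59087 = 9×6531 + 308
6531 = 21×308 + 63
308 = 4×63 + 56
63 = 1×56 + 7
56 = 8×7 + 0
The gcd is 7, not 1, hence no inverse exists.

no inverse exists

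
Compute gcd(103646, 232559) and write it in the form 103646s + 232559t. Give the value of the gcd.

1

Apply Euclid's algorithm to 232559 and 103646:
232559 = 2×103646 + 25267
103646 = 4×25267 + 2578
25267 = 9×2578 + 2065
2578 = 1×2065 + 513
2065 = 4×513 + 13
513 = 39×13 + 6
13 = 2×6 + 1
6 = 6×1 + 0
gcd(103646, 232559) = 1.
Working backward:
1 = 13 − 2·6
1 = −2·513 + 79·13
1 = 79·2065 − 318·513
1 = −318·2578 + 397·2065
1 = 397·25267 − 3891·2578
1 = −3891·103646 + 15961·25267
1 = 15961·232559 − 35813·103646
So 1 = (15961)·232559 + (-35813)·103646.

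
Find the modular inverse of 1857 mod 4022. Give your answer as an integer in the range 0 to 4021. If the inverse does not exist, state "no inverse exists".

1789

gcd(4022, 1857) by repeated division:
4022 = 2*1857 + 308
1857 = 6*308 + 9
308 = 34*9 + 2
9 = 4*2 + 1
2 = 2*1 + 0
The gcd is 1. Working backward:
1 = 9 − 4·2
1 = −4·308 + 137·9
1 = 137·1857 − 826·308
1 = −826·4022 + 1789·1857
So 1857·1789 ≡ 1 (mod 4022).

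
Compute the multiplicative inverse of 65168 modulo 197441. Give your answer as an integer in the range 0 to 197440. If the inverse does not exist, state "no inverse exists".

gcd(197441, 65168) by repeated division:
197441 = 3*65168 + 1937
65168 = 33*1937 + 1247
1937 = 1*1247 + 690
1247 = 1*690 + 557
690 = 1*557 + 133
557 = 4*133 + 25
133 = 5*25 + 8
25 = 3*8 + 1
8 = 8*1 + 0
Since gcd(65168, 197441) = 1, back-substitute to write 1 as a combination:
1 = 25 − 3·8
1 = −3·133 + 16·25
1 = 16·557 − 67·133
1 = −67·690 + 83·557
1 = 83·1247 − 150·690
1 = −150·1937 + 233·1247
1 = 233·65168 − 7839·1937
1 = −7839·197441 + 23750·65168
So 65168·23750 ≡ 1 (mod 197441).

23750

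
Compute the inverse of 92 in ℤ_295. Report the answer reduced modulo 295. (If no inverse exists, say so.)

93

Extended Euclidean algorithm:
295 = 3×92 + 19
92 = 4×19 + 16
19 = 1×16 + 3
16 = 5×3 + 1
3 = 3×1 + 0
The gcd is 1. Working backward:
1 = 16 − 5·3
1 = −5·19 + 6·16
1 = 6·92 − 29·19
1 = −29·295 + 93·92
So 92·93 ≡ 1 (mod 295).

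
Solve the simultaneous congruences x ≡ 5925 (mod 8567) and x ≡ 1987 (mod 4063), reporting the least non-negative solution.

24713153

Write x = 5925 + 8567·k. Then 8567·k ≡ 1987 − 5925 ≡ 125 (mod 4063).
Need 8567⁻¹ mod 4063. Extended Euclid on (4063, 441):
4063 = 9·441 + 94
441 = 4·94 + 65
94 = 1·65 + 29
65 = 2·29 + 7
29 = 4·7 + 1
7 = 7·1 + 0
Back-substitute:
1 = 29 − 4·7
1 = −4·65 + 9·29
1 = 9·94 − 13·65
1 = −13·441 + 61·94
1 = 61·4063 − 562·441
8567⁻¹ ≡ 3501 (mod 4063), so k ≡ 3501·125 ≡ 2884 (mod 4063).
x = 5925 + 8567·2884 = 24713153.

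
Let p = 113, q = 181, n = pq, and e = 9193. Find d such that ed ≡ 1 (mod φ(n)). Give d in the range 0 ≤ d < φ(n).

4057

φ(n) = (p−1)(q−1) = 112·180 = 20160.
Need d with 9193·d ≡ 1 (mod 20160). Apply the extended Euclidean algorithm:
20160 = 2·9193 + 1774
9193 = 5·1774 + 323
1774 = 5·323 + 159
323 = 2·159 + 5
159 = 31·5 + 4
5 = 1·4 + 1
4 = 4·1 + 0
Back-substitute:
1 = 5 − 4
1 = −159 + 32·5
1 = 32·323 − 65·159
1 = −65·1774 + 357·323
1 = 357·9193 − 1850·1774
1 = −1850·20160 + 4057·9193
So 9193·4057 ≡ 1 (mod 20160), hence d = 4057.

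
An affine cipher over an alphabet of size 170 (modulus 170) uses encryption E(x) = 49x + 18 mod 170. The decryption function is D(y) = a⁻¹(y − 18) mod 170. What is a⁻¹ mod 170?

59

gcd(170, 49) by repeated division:
170 = 3·49 + 23
49 = 2·23 + 3
23 = 7·3 + 2
3 = 1·2 + 1
2 = 2·1 + 0
Since gcd(49, 170) = 1, back-substitute to write 1 as a combination:
1 = 3 − 2
1 = −23 + 8·3
1 = 8·49 − 17·23
1 = −17·170 + 59·49
So 49·59 ≡ 1 (mod 170).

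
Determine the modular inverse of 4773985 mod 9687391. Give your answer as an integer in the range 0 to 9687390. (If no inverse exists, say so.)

2402931

Run Euclid on (9687391, 4773985):
9687391 = 2*4773985 + 139421
4773985 = 34*139421 + 33671
139421 = 4*33671 + 4737
33671 = 7*4737 + 512
4737 = 9*512 + 129
512 = 3*129 + 125
129 = 1*125 + 4
125 = 31*4 + 1
4 = 4*1 + 0
The gcd is 1. Working backward:
1 = 125 − 31·4
1 = −31·129 + 32·125
1 = 32·512 − 127·129
1 = −127·4737 + 1175·512
1 = 1175·33671 − 8352·4737
1 = −8352·139421 + 34583·33671
1 = 34583·4773985 − 1184174·139421
1 = −1184174·9687391 + 2402931·4773985
So 4773985·2402931 ≡ 1 (mod 9687391).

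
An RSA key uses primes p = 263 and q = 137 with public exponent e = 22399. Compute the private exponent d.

φ(n) = (p−1)(q−1) = 262·136 = 35632.
Need d with 22399·d ≡ 1 (mod 35632). Apply the extended Euclidean algorithm:
35632 = 1*22399 + 13233
22399 = 1*13233 + 9166
13233 = 1*9166 + 4067
9166 = 2*4067 + 1032
4067 = 3*1032 + 971
1032 = 1*971 + 61
971 = 15*61 + 56
61 = 1*56 + 5
56 = 11*5 + 1
5 = 5*1 + 0
Back-substitute:
1 = 56 − 11·5
1 = −11·61 + 12·56
1 = 12·971 − 191·61
1 = −191·1032 + 203·971
1 = 203·4067 − 800·1032
1 = −800·9166 + 1803·4067
1 = 1803·13233 − 2603·9166
1 = −2603·22399 + 4406·13233
1 = 4406·35632 − 7009·22399
So 22399·(-7009) ≡ 1 (mod 35632), hence d ≡ -7009 ≡ 28623 (mod 35632).

28623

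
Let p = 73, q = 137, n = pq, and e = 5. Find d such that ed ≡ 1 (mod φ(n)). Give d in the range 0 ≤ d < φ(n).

3917

φ(n) = (p−1)(q−1) = 72·136 = 9792.
Need d with 5·d ≡ 1 (mod 9792). Apply the extended Euclidean algorithm:
9792 = 1958×5 + 2
5 = 2×2 + 1
2 = 2×1 + 0
Back-substitute:
1 = 5 − 2·2
1 = −2·9792 + 3917·5
So 5·3917 ≡ 1 (mod 9792), hence d = 3917.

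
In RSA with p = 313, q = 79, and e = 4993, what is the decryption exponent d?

19345

φ(n) = (p−1)(q−1) = 312·78 = 24336.
Need d with 4993·d ≡ 1 (mod 24336). Apply the extended Euclidean algorithm:
24336 = 4·4993 + 4364
4993 = 1·4364 + 629
4364 = 6·629 + 590
629 = 1·590 + 39
590 = 15·39 + 5
39 = 7·5 + 4
5 = 1·4 + 1
4 = 4·1 + 0
Back-substitute:
1 = 5 − 4
1 = −39 + 8·5
1 = 8·590 − 121·39
1 = −121·629 + 129·590
1 = 129·4364 − 895·629
1 = −895·4993 + 1024·4364
1 = 1024·24336 − 4991·4993
So 4993·(-4991) ≡ 1 (mod 24336), hence d ≡ -4991 ≡ 19345 (mod 24336).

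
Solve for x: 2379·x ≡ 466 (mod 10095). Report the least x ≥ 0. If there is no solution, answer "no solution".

no solution

gcd(2379, 10095):
10095 = 4*2379 + 579
2379 = 4*579 + 63
579 = 9*63 + 12
63 = 5*12 + 3
12 = 4*3 + 0
gcd = 3, but 3 ∤ 466, so the congruence has no solution.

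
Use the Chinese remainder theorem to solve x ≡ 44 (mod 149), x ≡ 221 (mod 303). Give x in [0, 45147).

Write x = 44 + 149·k. Then 149·k ≡ 221 − 44 ≡ 177 (mod 303).
Need 149⁻¹ mod 303. Extended Euclid on (303, 149):
303 = 2×149 + 5
149 = 29×5 + 4
5 = 1×4 + 1
4 = 4×1 + 0
Back-substitute:
1 = 5 − 4
1 = −149 + 30·5
1 = 30·303 − 61·149
149⁻¹ ≡ 242 (mod 303), so k ≡ 242·177 ≡ 111 (mod 303).
x = 44 + 149·111 = 16583.

16583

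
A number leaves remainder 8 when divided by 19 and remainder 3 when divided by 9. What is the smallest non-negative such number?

84

Write x = 8 + 19·k. Then 19·k ≡ 3 − 8 ≡ 4 (mod 9).
Need 19⁻¹ mod 9. Extended Euclid on (9, 1):
9 = 9·1 + 0
19⁻¹ ≡ 1 (mod 9), so k ≡ 1·4 ≡ 4 (mod 9).
x = 8 + 19·4 = 84.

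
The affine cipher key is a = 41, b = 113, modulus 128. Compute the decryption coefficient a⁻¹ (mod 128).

25

Apply the Euclidean algorithm to 128 and 41:
128 = 3*41 + 5
41 = 8*5 + 1
5 = 5*1 + 0
The gcd is 1. Working backward:
1 = 41 − 8·5
1 = −8·128 + 25·41
So 41·25 ≡ 1 (mod 128).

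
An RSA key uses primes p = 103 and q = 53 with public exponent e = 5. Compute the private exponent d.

1061

φ(n) = (p−1)(q−1) = 102·52 = 5304.
Need d with 5·d ≡ 1 (mod 5304). Apply the extended Euclidean algorithm:
5304 = 1060*5 + 4
5 = 1*4 + 1
4 = 4*1 + 0
Back-substitute:
1 = 5 − 4
1 = −5304 + 1061·5
So 5·1061 ≡ 1 (mod 5304), hence d = 1061.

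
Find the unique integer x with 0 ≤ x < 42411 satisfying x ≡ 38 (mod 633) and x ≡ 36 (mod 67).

36752

Write x = 38 + 633·k. Then 633·k ≡ 36 − 38 ≡ 65 (mod 67).
Need 633⁻¹ mod 67. Extended Euclid on (67, 30):
67 = 2·30 + 7
30 = 4·7 + 2
7 = 3·2 + 1
2 = 2·1 + 0
Back-substitute:
1 = 7 − 3·2
1 = −3·30 + 13·7
1 = 13·67 − 29·30
633⁻¹ ≡ 38 (mod 67), so k ≡ 38·65 ≡ 58 (mod 67).
x = 38 + 633·58 = 36752.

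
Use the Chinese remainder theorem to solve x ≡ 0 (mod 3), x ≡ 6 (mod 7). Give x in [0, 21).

6

Write x = 0 + 3·k. Then 3·k ≡ 6 − 0 ≡ 6 (mod 7).
Need 3⁻¹ mod 7. Extended Euclid on (7, 3):
7 = 2×3 + 1
3 = 3×1 + 0
Back-substitute:
1 = 7 − 2·3
3⁻¹ ≡ 5 (mod 7), so k ≡ 5·6 ≡ 2 (mod 7).
x = 0 + 3·2 = 6.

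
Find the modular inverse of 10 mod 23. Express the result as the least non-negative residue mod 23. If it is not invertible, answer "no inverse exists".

7

Apply the Euclidean algorithm to 23 and 10:
23 = 2*10 + 3
10 = 3*3 + 1
3 = 3*1 + 0
Since gcd(10, 23) = 1, back-substitute to write 1 as a combination:
1 = 10 − 3·3
1 = −3·23 + 7·10
So 10·7 ≡ 1 (mod 23).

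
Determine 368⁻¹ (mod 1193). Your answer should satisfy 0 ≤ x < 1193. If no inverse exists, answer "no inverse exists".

697

gcd(1193, 368) by repeated division:
1193 = 3*368 + 89
368 = 4*89 + 12
89 = 7*12 + 5
12 = 2*5 + 2
5 = 2*2 + 1
2 = 2*1 + 0
gcd = 1, so the inverse exists. Back-substitute:
1 = 5 − 2·2
1 = −2·12 + 5·5
1 = 5·89 − 37·12
1 = −37·368 + 153·89
1 = 153·1193 − 496·368
Thus 368·(-496) ≡ 1 (mod 1193); reducing, -496 mod 1193 = 697.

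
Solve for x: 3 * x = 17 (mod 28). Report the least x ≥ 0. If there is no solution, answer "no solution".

15

First find gcd(3, 28):
28 = 9×3 + 1
3 = 3×1 + 0
gcd = 1, so a unique solution mod 28 exists.
Back-substitute for the Bézout coefficients:
1 = 28 − 9·3
So 3·(-9) ≡ 1 (mod 28), giving 3⁻¹ ≡ 19.
x ≡ 3⁻¹·17 ≡ 19·17 ≡ 15 (mod 28).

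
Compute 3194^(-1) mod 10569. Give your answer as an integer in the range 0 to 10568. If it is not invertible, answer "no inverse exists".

3266

Apply the Euclidean algorithm to 10569 and 3194:
10569 = 3*3194 + 987
3194 = 3*987 + 233
987 = 4*233 + 55
233 = 4*55 + 13
55 = 4*13 + 3
13 = 4*3 + 1
3 = 3*1 + 0
Since gcd(3194, 10569) = 1, back-substitute to write 1 as a combination:
1 = 13 − 4·3
1 = −4·55 + 17·13
1 = 17·233 − 72·55
1 = −72·987 + 305·233
1 = 305·3194 − 987·987
1 = −987·10569 + 3266·3194
So 3194·3266 ≡ 1 (mod 10569).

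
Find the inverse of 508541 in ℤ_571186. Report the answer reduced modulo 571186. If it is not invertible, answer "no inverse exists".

Euclidean algorithm on 571186, 508541:
571186 = 1×508541 + 62645
508541 = 8×62645 + 7381
62645 = 8×7381 + 3597
7381 = 2×3597 + 187
3597 = 19×187 + 44
187 = 4×44 + 11
44 = 4×11 + 0
Since gcd = 11 > 1, 508541 is not a unit mod 571186.

no inverse exists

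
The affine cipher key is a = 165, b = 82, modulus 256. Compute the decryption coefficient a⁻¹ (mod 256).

gcd(256, 165) by repeated division:
256 = 1*165 + 91
165 = 1*91 + 74
91 = 1*74 + 17
74 = 4*17 + 6
17 = 2*6 + 5
6 = 1*5 + 1
5 = 5*1 + 0
gcd = 1, so the inverse exists. Back-substitute:
1 = 6 − 5
1 = −17 + 3·6
1 = 3·74 − 13·17
1 = −13·91 + 16·74
1 = 16·165 − 29·91
1 = −29·256 + 45·165
So 165·45 ≡ 1 (mod 256).

45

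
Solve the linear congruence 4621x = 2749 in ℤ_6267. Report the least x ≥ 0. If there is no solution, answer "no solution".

First find gcd(4621, 6267):
6267 = 1*4621 + 1646
4621 = 2*1646 + 1329
1646 = 1*1329 + 317
1329 = 4*317 + 61
317 = 5*61 + 12
61 = 5*12 + 1
12 = 12*1 + 0
gcd = 1, so a unique solution mod 6267 exists.
Back-substitute for the Bézout coefficients:
1 = 61 − 5·12
1 = −5·317 + 26·61
1 = 26·1329 − 109·317
1 = −109·1646 + 135·1329
1 = 135·4621 − 379·1646
1 = −379·6267 + 514·4621
So 4621·(514) ≡ 1 (mod 6267), giving 4621⁻¹ ≡ 514.
x ≡ 4621⁻¹·2749 ≡ 514·2749 ≡ 2911 (mod 6267).

2911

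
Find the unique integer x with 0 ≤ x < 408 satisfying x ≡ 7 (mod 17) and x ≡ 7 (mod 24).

Write x = 7 + 17·k. Then 17·k ≡ 7 − 7 ≡ 0 (mod 24).
Need 17⁻¹ mod 24. Extended Euclid on (24, 17):
24 = 1×17 + 7
17 = 2×7 + 3
7 = 2×3 + 1
3 = 3×1 + 0
Back-substitute:
1 = 7 − 2·3
1 = −2·17 + 5·7
1 = 5·24 − 7·17
17⁻¹ ≡ 17 (mod 24), so k ≡ 17·0 ≡ 0 (mod 24).
x = 7 + 17·0 = 7.

7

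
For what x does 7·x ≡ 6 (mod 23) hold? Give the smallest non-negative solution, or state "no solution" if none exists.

14

First find gcd(7, 23):
23 = 3*7 + 2
7 = 3*2 + 1
2 = 2*1 + 0
gcd = 1, so a unique solution mod 23 exists.
Back-substitute for the Bézout coefficients:
1 = 7 − 3·2
1 = −3·23 + 10·7
So 7·(10) ≡ 1 (mod 23), giving 7⁻¹ ≡ 10.
x ≡ 7⁻¹·6 ≡ 10·6 ≡ 14 (mod 23).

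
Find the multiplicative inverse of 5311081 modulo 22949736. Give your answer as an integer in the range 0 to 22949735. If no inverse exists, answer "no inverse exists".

Run Euclid on (22949736, 5311081):
22949736 = 4*5311081 + 1705412
5311081 = 3*1705412 + 194845
1705412 = 8*194845 + 146652
194845 = 1*146652 + 48193
146652 = 3*48193 + 2073
48193 = 23*2073 + 514
2073 = 4*514 + 17
514 = 30*17 + 4
17 = 4*4 + 1
4 = 4*1 + 0
The gcd is 1. Working backward:
1 = 17 − 4·4
1 = −4·514 + 121·17
1 = 121·2073 − 488·514
1 = −488·48193 + 11345·2073
1 = 11345·146652 − 34523·48193
1 = −34523·194845 + 45868·146652
1 = 45868·1705412 − 401467·194845
1 = −401467·5311081 + 1250269·1705412
1 = 1250269·22949736 − 5402543·5311081
So 5311081·(-5402543) ≡ 1 (mod 22949736), and -5402543 ≡ 17547193 (mod 22949736).

17547193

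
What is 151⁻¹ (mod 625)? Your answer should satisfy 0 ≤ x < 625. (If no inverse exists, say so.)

476

gcd(625, 151) by repeated division:
625 = 4×151 + 21
151 = 7×21 + 4
21 = 5×4 + 1
4 = 4×1 + 0
The gcd is 1. Working backward:
1 = 21 − 5·4
1 = −5·151 + 36·21
1 = 36·625 − 149·151
So 151·(-149) ≡ 1 (mod 625), and -149 ≡ 476 (mod 625).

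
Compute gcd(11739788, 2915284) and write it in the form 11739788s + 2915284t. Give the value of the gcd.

4

Repeated division:
11739788 = 4×2915284 + 78652
2915284 = 37×78652 + 5160
78652 = 15×5160 + 1252
5160 = 4×1252 + 152
1252 = 8×152 + 36
152 = 4×36 + 8
36 = 4×8 + 4
8 = 2×4 + 0
gcd(11739788, 2915284) = 4.
Back-substituting:
4 = 36 − 4·8
4 = −4·152 + 17·36
4 = 17·1252 − 140·152
4 = −140·5160 + 577·1252
4 = 577·78652 − 8795·5160
4 = −8795·2915284 + 325992·78652
4 = 325992·11739788 − 1312763·2915284
So 4 = (325992)·11739788 + (-1312763)·2915284.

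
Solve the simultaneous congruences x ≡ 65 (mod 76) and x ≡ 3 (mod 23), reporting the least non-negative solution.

Write x = 65 + 76·k. Then 76·k ≡ 3 − 65 ≡ 7 (mod 23).
Need 76⁻¹ mod 23. Extended Euclid on (23, 7):
23 = 3*7 + 2
7 = 3*2 + 1
2 = 2*1 + 0
Back-substitute:
1 = 7 − 3·2
1 = −3·23 + 10·7
76⁻¹ ≡ 10 (mod 23), so k ≡ 10·7 ≡ 1 (mod 23).
x = 65 + 76·1 = 141.

141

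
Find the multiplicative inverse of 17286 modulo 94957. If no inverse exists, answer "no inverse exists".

23330

Run Euclid on (94957, 17286):
94957 = 5×17286 + 8527
17286 = 2×8527 + 232
8527 = 36×232 + 175
232 = 1×175 + 57
175 = 3×57 + 4
57 = 14×4 + 1
4 = 4×1 + 0
gcd = 1, so the inverse exists. Back-substitute:
1 = 57 − 14·4
1 = −14·175 + 43·57
1 = 43·232 − 57·175
1 = −57·8527 + 2095·232
1 = 2095·17286 − 4247·8527
1 = −4247·94957 + 23330·17286
So 17286·23330 ≡ 1 (mod 94957).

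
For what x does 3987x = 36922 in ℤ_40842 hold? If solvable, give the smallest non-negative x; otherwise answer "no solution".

gcd(3987, 40842):
40842 = 10·3987 + 972
3987 = 4·972 + 99
972 = 9·99 + 81
99 = 1·81 + 18
81 = 4·18 + 9
18 = 2·9 + 0
gcd = 9, but 9 ∤ 36922, so the congruence has no solution.

no solution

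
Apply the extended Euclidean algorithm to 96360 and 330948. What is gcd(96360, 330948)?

12

Euclidean algorithm:
330948 = 3×96360 + 41868
96360 = 2×41868 + 12624
41868 = 3×12624 + 3996
12624 = 3×3996 + 636
3996 = 6×636 + 180
636 = 3×180 + 96
180 = 1×96 + 84
96 = 1×84 + 12
84 = 7×12 + 0
gcd(96360, 330948) = 12.
Working backward:
12 = 96 − 84
12 = −180 + 2·96
12 = 2·636 − 7·180
12 = −7·3996 + 44·636
12 = 44·12624 − 139·3996
12 = −139·41868 + 461·12624
12 = 461·96360 − 1061·41868
12 = −1061·330948 + 3644·96360
So 12 = (-1061)·330948 + (3644)·96360.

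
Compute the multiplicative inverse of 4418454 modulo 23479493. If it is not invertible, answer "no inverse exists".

16636668

Extended Euclidean algorithm:
23479493 = 5*4418454 + 1387223
4418454 = 3*1387223 + 256785
1387223 = 5*256785 + 103298
256785 = 2*103298 + 50189
103298 = 2*50189 + 2920
50189 = 17*2920 + 549
2920 = 5*549 + 175
549 = 3*175 + 24
175 = 7*24 + 7
24 = 3*7 + 3
7 = 2*3 + 1
3 = 3*1 + 0
The gcd is 1. Working backward:
1 = 7 − 2·3
1 = −2·24 + 7·7
1 = 7·175 − 51·24
1 = −51·549 + 160·175
1 = 160·2920 − 851·549
1 = −851·50189 + 14627·2920
1 = 14627·103298 − 30105·50189
1 = −30105·256785 + 74837·103298
1 = 74837·1387223 − 404290·256785
1 = −404290·4418454 + 1287707·1387223
1 = 1287707·23479493 − 6842825·4418454
Hence 4418454⁻¹ ≡ -6842825 ≡ 16636668 (mod 23479493).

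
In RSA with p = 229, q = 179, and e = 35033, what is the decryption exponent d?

329

φ(n) = (p−1)(q−1) = 228·178 = 40584.
Need d with 35033·d ≡ 1 (mod 40584). Apply the extended Euclidean algorithm:
40584 = 1*35033 + 5551
35033 = 6*5551 + 1727
5551 = 3*1727 + 370
1727 = 4*370 + 247
370 = 1*247 + 123
247 = 2*123 + 1
123 = 123*1 + 0
Back-substitute:
1 = 247 − 2·123
1 = −2·370 + 3·247
1 = 3·1727 − 14·370
1 = −14·5551 + 45·1727
1 = 45·35033 − 284·5551
1 = −284·40584 + 329·35033
So 35033·329 ≡ 1 (mod 40584), hence d = 329.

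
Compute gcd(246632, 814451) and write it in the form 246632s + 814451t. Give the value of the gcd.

1

Apply Euclid's algorithm to 814451 and 246632:
814451 = 3*246632 + 74555
246632 = 3*74555 + 22967
74555 = 3*22967 + 5654
22967 = 4*5654 + 351
5654 = 16*351 + 38
351 = 9*38 + 9
38 = 4*9 + 2
9 = 4*2 + 1
2 = 2*1 + 0
gcd(246632, 814451) = 1.
Working backward:
1 = 9 − 4·2
1 = −4·38 + 17·9
1 = 17·351 − 157·38
1 = −157·5654 + 2529·351
1 = 2529·22967 − 10273·5654
1 = −10273·74555 + 33348·22967
1 = 33348·246632 − 110317·74555
1 = −110317·814451 + 364299·246632
So 1 = (-110317)·814451 + (364299)·246632.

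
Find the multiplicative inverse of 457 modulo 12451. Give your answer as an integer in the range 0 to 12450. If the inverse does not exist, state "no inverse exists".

Run Euclid on (12451, 457):
12451 = 27·457 + 112
457 = 4·112 + 9
112 = 12·9 + 4
9 = 2·4 + 1
4 = 4·1 + 0
Since gcd(457, 12451) = 1, back-substitute to write 1 as a combination:
1 = 9 − 2·4
1 = −2·112 + 25·9
1 = 25·457 − 102·112
1 = −102·12451 + 2779·457
So 457·2779 ≡ 1 (mod 12451).

2779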